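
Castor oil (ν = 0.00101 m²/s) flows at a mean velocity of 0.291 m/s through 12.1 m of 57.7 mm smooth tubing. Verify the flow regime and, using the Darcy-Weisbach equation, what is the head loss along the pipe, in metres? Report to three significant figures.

Re = VD/ν = 0.291·0.05770/0.00101 = 16.6 → laminar (Re < 2300)
f = 64/Re = 3.850
h_f = f(L/D)V²/(2g) = 3.850·(12.1/0.05770)·0.291²/(2·9.81) = 3.484 m

h_f ≈ 3.48 m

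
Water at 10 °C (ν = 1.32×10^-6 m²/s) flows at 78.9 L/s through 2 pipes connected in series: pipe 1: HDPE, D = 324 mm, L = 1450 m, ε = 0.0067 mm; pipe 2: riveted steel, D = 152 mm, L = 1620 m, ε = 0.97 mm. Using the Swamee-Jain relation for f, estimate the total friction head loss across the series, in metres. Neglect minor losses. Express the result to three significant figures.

H ≈ 342 m

Pipe 1: V = 0.9570 m/s, Re = 2.35×10^5, ε/D = 2.07×10^-5, f = 0.01526, h_1 = f(L/D)V²/2g = 3.189 m
Pipe 2: V = 4.348 m/s, Re = 5.01×10^5, ε/D = 0.00638, f = 0.03299, h_2 = f(L/D)V²/2g = 338.8 m
Series → Q common, losses add: H = Σh = 342.0 m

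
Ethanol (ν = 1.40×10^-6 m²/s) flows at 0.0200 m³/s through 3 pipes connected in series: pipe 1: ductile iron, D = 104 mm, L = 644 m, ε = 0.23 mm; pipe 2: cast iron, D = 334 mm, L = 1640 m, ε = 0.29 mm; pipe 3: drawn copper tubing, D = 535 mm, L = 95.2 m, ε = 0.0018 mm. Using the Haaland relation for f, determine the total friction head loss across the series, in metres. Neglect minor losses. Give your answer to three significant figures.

Pipe 1: V = 2.354 m/s, Re = 1.75×10^5, ε/D = 0.00221, f = 0.02494, h_1 = f(L/D)V²/2g = 43.64 m
Pipe 2: V = 0.2283 m/s, Re = 5.45×10^4, ε/D = 8.68×10^-4, f = 0.02308, h_2 = f(L/D)V²/2g = 0.3010 m
Pipe 3: V = 0.08897 m/s, Re = 3.40×10^4, ε/D = 3.36×10^-6, f = 0.02264, h_3 = f(L/D)V²/2g = 0.001625 m
Series → Q common, losses add: H = Σh = 43.94 m

H ≈ 43.9 m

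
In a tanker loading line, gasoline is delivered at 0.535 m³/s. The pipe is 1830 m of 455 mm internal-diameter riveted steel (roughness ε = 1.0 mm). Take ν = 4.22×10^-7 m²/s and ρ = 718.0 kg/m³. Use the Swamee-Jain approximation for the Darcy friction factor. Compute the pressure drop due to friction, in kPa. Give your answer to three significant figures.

Δp ≈ 377 kPa

V = 4Q/(πD²) = 4·0.535/(π·0.455²) = 3.290 m/s
Re = VD/ν = 3.290·0.455/4.22×10^-7 = 3.55×10^6 → turbulent
ε/D = 1.0/455 = 0.00220
Swamee-Jain: f = 0.02410
h_f = f(L/D)V²/(2g) = 0.02410·(1830/0.455)·3.290²/(2·9.81) = 53.48 m
Δp = ρg·h_f = 718.0·9.81·53.48 = 376.7 kPa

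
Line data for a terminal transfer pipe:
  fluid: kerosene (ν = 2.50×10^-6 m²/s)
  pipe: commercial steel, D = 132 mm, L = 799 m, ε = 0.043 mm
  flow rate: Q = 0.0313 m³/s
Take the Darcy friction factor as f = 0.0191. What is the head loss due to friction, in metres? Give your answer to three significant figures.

V = 4Q/(πD²) = 4·0.0313/(π·0.132²) = 2.287 m/s
h_f = f(L/D)V²/(2g) = 0.01910·(799/0.132)·2.287²/(2·9.81) = 30.83 m

h_f ≈ 30.8 m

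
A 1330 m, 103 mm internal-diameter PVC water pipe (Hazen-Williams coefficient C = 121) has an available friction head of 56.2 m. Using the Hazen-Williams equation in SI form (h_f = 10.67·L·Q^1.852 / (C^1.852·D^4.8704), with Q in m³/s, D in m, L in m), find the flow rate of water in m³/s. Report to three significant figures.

Rearranging: Q = [h_f·C^1.852·D^4.8704 / (10.67·L)]^(1/1.852)
Q = [56.2·121^1.852·0.103^4.8704 / (10.67·1330)]^0.540 = 0.01547 m³/s

Q ≈ 0.0155 m³/s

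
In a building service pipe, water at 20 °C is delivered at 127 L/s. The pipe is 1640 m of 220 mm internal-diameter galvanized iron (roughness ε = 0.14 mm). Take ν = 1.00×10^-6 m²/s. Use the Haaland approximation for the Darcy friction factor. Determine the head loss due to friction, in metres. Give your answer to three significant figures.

V = 4Q/(πD²) = 4·0.127/(π·0.220²) = 3.341 m/s
Re = VD/ν = 3.341·0.220/1.00×10^-6 = 7.35×10^5 → turbulent
ε/D = 0.14/220 = 6.36×10^-4
Haaland: f = 0.01817
h_f = f(L/D)V²/(2g) = 0.01817·(1640/0.220)·3.341²/(2·9.81) = 77.07 m

h_f ≈ 77.1 m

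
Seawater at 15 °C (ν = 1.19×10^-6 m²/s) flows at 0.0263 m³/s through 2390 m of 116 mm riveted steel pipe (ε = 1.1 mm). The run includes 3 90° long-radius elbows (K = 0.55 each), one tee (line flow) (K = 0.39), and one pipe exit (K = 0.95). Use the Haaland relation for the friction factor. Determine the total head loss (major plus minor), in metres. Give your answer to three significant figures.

H_L ≈ 245 m

V = 4Q/(πD²) = 2.489 m/s; V²/2g = 0.3156 m
Re = 2.43×10^5, ε/D = 0.00948 → f = 0.03755 (Haaland)
Major: h_f = f(L/D)·V²/2g = 0.03755·20603·0.3156 = 244.2 m
Minor: ΣK = 2.99; h_m = ΣK·V²/2g = 0.9438 m
Total H_L = 244.2 + 0.9438 = 245.1 m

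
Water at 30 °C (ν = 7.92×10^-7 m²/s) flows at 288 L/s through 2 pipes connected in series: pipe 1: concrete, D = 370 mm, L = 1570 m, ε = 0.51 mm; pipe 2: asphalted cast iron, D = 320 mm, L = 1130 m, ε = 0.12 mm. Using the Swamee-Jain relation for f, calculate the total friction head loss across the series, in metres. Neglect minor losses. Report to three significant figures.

H ≈ 70.8 m

Pipe 1: V = 2.679 m/s, Re = 1.25×10^6, ε/D = 0.00138, f = 0.02153, h_1 = f(L/D)V²/2g = 33.41 m
Pipe 2: V = 3.581 m/s, Re = 1.45×10^6, ε/D = 3.75×10^-4, f = 0.01619, h_2 = f(L/D)V²/2g = 37.38 m
Series → Q common, losses add: H = Σh = 70.78 m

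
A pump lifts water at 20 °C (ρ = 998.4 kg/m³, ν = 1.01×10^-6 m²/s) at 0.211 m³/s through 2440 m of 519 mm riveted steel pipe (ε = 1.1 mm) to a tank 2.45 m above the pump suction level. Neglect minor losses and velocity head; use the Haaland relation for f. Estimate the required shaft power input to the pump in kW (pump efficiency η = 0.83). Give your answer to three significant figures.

P_shaft ≈ 20.4 kW

V = 4Q/(πD²) = 0.9974 m/s; Re = 5.13×10^5; ε/D = 0.00212; f = 0.02414
h_f = f(L/D)V²/2g = 5.753 m
Total head H = z + h_f = 2.45 + 5.753 = 8.203 m
P_hyd = ρgQH = 998.4·9.81·0.211·8.203 = 16.95 kW
P_shaft = P_hyd/η = 16.95/0.83 = 20.42 kW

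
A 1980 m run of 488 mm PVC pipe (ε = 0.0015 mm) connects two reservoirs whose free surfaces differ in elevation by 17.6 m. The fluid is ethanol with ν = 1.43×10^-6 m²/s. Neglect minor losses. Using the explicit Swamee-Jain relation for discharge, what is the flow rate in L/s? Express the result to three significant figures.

Q ≈ 500 L/s

Swamee-Jain (Type II): Q = -0.965·√(gD⁵h_f/L)·ln[ε/(3.7D) + √(3.17ν²L/(gD³h_f))]
√(gD⁵h_f/L) = √(9.81·0.488⁵·17.6/1980) = 0.04913
ε/(3.7D) = 8.31×10^-7; √(3.17ν²L/(gD³h_f)) = 2.53×10^-5
Q = -0.965·0.04913·ln(2.612×10^-5) = 0.5003 m³/s
Check: V = 2.67 m/s, Re = 9.13×10^5, f = 0.01186, h_f = 17.5 m ≈ 17.6 m ✓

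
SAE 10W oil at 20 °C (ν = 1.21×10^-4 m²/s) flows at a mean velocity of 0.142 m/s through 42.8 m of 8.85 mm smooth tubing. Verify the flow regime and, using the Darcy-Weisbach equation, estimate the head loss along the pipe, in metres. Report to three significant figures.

h_f ≈ 30.6 m

Re = VD/ν = 0.142·0.008850/1.21×10^-4 = 10.4 → laminar (Re < 2300)
f = 64/Re = 6.162
h_f = f(L/D)V²/(2g) = 6.162·(42.8/0.008850)·0.142²/(2·9.81) = 30.63 m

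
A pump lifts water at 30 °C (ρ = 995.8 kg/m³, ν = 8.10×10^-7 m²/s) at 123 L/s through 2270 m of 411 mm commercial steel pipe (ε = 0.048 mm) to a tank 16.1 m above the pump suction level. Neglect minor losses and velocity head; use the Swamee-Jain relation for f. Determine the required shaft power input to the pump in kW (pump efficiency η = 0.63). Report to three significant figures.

P_shaft ≈ 37.5 kW

V = 4Q/(πD²) = 0.9271 m/s; Re = 4.70×10^5; ε/D = 1.17×10^-4; f = 0.01476
h_f = f(L/D)V²/2g = 3.571 m
Total head H = z + h_f = 16.1 + 3.571 = 19.67 m
P_hyd = ρgQH = 995.8·9.81·0.123·19.67 = 23.64 kW
P_shaft = P_hyd/η = 23.64/0.63 = 37.52 kW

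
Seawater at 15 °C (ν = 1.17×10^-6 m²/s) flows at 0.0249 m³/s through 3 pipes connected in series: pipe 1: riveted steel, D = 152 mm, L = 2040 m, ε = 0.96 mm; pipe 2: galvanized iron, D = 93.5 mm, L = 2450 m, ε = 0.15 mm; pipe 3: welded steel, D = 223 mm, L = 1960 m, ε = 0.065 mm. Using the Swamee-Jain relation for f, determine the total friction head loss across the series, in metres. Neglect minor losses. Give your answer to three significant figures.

H ≈ 450 m

Pipe 1: V = 1.372 m/s, Re = 1.78×10^5, ε/D = 0.00632, f = 0.03327, h_1 = f(L/D)V²/2g = 42.86 m
Pipe 2: V = 3.626 m/s, Re = 2.90×10^5, ε/D = 0.00160, f = 0.02298, h_2 = f(L/D)V²/2g = 403.7 m
Pipe 3: V = 0.6375 m/s, Re = 1.22×10^5, ε/D = 2.91×10^-4, f = 0.01891, h_3 = f(L/D)V²/2g = 3.443 m
Series → Q common, losses add: H = Σh = 450.0 m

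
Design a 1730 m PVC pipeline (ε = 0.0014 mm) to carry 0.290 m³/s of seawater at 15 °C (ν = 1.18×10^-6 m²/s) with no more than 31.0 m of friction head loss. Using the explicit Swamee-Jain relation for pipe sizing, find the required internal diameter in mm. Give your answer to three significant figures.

Swamee-Jain (Type III): D = 0.66·[ε^1.25·(LQ²/(gh_f))^4.75 + ν·Q^9.4·(L/(gh_f))^5.2]^0.04
LQ²/(gh_f) = 0.4784; L/(gh_f) = 5.689
Term 1 = ε^1.25·(…)^4.75 = 1.45×10^-9; Term 2 = ν·Q^9.4·(…)^5.2 = 8.80×10^-8
D = 0.66·(1.45×10^-9 + 8.80×10^-8)^0.04 = 0.3448 m = 345 mm
Check: V = 3.11 m/s, Re = 9.07×10^5, f = 0.01190, h_f = 29.3 m ≈ 31.0 m ✓

D ≈ 345 mm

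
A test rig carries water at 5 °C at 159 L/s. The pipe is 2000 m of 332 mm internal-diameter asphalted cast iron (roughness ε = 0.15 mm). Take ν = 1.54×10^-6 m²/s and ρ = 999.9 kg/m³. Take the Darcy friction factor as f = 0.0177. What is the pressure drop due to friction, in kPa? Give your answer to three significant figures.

Δp ≈ 180 kPa

V = 4Q/(πD²) = 4·0.159/(π·0.332²) = 1.837 m/s
h_f = f(L/D)V²/(2g) = 0.01770·(2000/0.332)·1.837²/(2·9.81) = 18.33 m
Δp = ρg·h_f = 999.9·9.81·18.33 = 179.8 kPa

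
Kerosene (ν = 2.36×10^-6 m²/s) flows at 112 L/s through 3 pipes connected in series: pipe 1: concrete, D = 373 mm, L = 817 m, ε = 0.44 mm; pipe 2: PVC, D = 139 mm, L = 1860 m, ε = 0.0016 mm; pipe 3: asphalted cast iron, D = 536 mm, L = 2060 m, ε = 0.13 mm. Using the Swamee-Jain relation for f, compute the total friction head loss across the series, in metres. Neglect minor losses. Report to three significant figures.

Pipe 1: V = 1.025 m/s, Re = 1.62×10^5, ε/D = 0.00118, f = 0.02214, h_1 = f(L/D)V²/2g = 2.597 m
Pipe 2: V = 7.381 m/s, Re = 4.35×10^5, ε/D = 1.15×10^-5, f = 0.01359, h_2 = f(L/D)V²/2g = 505.1 m
Pipe 3: V = 0.4964 m/s, Re = 1.13×10^5, ε/D = 2.43×10^-4, f = 0.01886, h_3 = f(L/D)V²/2g = 0.9101 m
Series → Q common, losses add: H = Σh = 508.6 m

H ≈ 509 m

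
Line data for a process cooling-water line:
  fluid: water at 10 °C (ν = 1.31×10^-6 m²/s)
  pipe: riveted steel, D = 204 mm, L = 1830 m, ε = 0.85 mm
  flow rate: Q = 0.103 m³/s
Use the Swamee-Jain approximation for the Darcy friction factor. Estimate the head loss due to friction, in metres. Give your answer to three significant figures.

h_f ≈ 132 m

V = 4Q/(πD²) = 4·0.103/(π·0.204²) = 3.151 m/s
Re = VD/ν = 3.151·0.204/1.31×10^-6 = 4.91×10^5 → turbulent
ε/D = 0.85/204 = 0.00417
Swamee-Jain: f = 0.02908
h_f = f(L/D)V²/(2g) = 0.02908·(1830/0.204)·3.151²/(2·9.81) = 132.0 m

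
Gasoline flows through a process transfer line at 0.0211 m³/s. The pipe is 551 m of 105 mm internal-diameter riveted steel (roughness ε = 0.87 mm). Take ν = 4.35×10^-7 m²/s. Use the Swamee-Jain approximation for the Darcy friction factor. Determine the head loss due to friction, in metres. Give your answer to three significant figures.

V = 4Q/(πD²) = 4·0.0211/(π·0.105²) = 2.437 m/s
Re = VD/ν = 2.437·0.105/4.35×10^-7 = 5.88×10^5 → turbulent
ε/D = 0.87/105 = 0.00829
Swamee-Jain: f = 0.03579
h_f = f(L/D)V²/(2g) = 0.03579·(551/0.105)·2.437²/(2·9.81) = 56.85 m

h_f ≈ 56.8 m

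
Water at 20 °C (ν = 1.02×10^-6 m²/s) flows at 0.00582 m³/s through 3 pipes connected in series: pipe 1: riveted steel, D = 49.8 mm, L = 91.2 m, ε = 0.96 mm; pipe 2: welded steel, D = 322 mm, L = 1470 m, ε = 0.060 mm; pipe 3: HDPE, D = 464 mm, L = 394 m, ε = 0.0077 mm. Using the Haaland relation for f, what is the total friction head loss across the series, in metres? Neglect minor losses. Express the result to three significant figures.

Pipe 1: V = 2.988 m/s, Re = 1.46×10^5, ε/D = 0.0193, f = 0.04832, h_1 = f(L/D)V²/2g = 40.27 m
Pipe 2: V = 0.07147 m/s, Re = 2.26×10^4, ε/D = 1.86×10^-4, f = 0.02532, h_2 = f(L/D)V²/2g = 0.03010 m
Pipe 3: V = 0.03442 m/s, Re = 1.57×10^4, ε/D = 1.66×10^-5, f = 0.02742, h_3 = f(L/D)V²/2g = 0.001406 m
Series → Q common, losses add: H = Σh = 40.30 m

H ≈ 40.3 m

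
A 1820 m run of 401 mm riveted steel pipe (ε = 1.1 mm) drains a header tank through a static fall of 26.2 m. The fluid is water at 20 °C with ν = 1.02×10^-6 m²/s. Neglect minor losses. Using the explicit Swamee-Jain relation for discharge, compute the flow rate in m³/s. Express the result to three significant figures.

Swamee-Jain (Type II): Q = -0.965·√(gD⁵h_f/L)·ln[ε/(3.7D) + √(3.17ν²L/(gD³h_f))]
√(gD⁵h_f/L) = √(9.81·0.401⁵·26.2/1820) = 0.03827
ε/(3.7D) = 7.41×10^-4; √(3.17ν²L/(gD³h_f)) = 1.90×10^-5
Q = -0.965·0.03827·ln(7.604×10^-4) = 0.2652 m³/s
Check: V = 2.10 m/s, Re = 8.26×10^5, f = 0.02578, h_f = 26.3 m ≈ 26.2 m ✓

Q ≈ 0.265 m³/s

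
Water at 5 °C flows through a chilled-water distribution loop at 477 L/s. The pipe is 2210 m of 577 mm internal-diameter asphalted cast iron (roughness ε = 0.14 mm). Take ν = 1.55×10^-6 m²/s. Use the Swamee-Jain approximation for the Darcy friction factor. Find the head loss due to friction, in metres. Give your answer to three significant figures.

h_f ≈ 10.1 m

V = 4Q/(πD²) = 4·0.477/(π·0.577²) = 1.824 m/s
Re = VD/ν = 1.824·0.577/1.55×10^-6 = 6.79×10^5 → turbulent
ε/D = 0.14/577 = 2.43×10^-4
Swamee-Jain: f = 0.01555
h_f = f(L/D)V²/(2g) = 0.01555·(2210/0.577)·1.824²/(2·9.81) = 10.11 m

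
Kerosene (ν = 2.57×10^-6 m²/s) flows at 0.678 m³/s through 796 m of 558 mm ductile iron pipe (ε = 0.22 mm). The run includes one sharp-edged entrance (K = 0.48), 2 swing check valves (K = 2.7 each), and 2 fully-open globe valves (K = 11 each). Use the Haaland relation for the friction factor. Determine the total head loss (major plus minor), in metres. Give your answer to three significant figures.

V = 4Q/(πD²) = 2.772 m/s; V²/2g = 0.3918 m
Re = 6.02×10^5, ε/D = 3.94×10^-4 → f = 0.01671 (Haaland)
Major: h_f = f(L/D)·V²/2g = 0.01671·1427·0.3918 = 9.341 m
Minor: ΣK = 27.9; h_m = ΣK·V²/2g = 10.92 m
Total H_L = 9.341 + 10.92 = 20.26 m

H_L ≈ 20.3 m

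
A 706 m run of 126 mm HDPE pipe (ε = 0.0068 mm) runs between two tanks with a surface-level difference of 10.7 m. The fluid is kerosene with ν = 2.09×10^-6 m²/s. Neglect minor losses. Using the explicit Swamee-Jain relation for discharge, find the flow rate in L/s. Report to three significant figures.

Q ≈ 17.6 L/s

Swamee-Jain (Type II): Q = -0.965·√(gD⁵h_f/L)·ln[ε/(3.7D) + √(3.17ν²L/(gD³h_f))]
√(gD⁵h_f/L) = √(9.81·0.126⁵·10.7/706) = 0.002173
ε/(3.7D) = 1.46×10^-5; √(3.17ν²L/(gD³h_f)) = 2.16×10^-4
Q = -0.965·0.002173·ln(2.304×10^-4) = 0.01756 m³/s
Check: V = 1.41 m/s, Re = 8.49×10^4, f = 0.01879, h_f = 10.6 m ≈ 10.7 m ✓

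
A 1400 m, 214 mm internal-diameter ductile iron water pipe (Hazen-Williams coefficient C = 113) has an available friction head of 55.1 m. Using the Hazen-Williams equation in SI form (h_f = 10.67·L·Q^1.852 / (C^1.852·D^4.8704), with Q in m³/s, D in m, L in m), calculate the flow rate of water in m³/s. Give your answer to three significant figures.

Q ≈ 0.0951 m³/s

Rearranging: Q = [h_f·C^1.852·D^4.8704 / (10.67·L)]^(1/1.852)
Q = [55.1·113^1.852·0.214^4.8704 / (10.67·1400)]^0.540 = 0.09515 m³/s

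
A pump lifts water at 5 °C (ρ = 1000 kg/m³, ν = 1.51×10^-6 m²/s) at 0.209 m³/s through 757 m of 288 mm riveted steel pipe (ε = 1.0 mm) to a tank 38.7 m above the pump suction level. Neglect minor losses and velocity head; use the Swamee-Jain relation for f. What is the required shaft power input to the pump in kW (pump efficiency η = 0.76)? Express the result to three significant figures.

P_shaft ≈ 207 kW

V = 4Q/(πD²) = 3.208 m/s; Re = 6.12×10^5; ε/D = 0.00347; f = 0.02757
h_f = f(L/D)V²/2g = 38.01 m
Total head H = z + h_f = 38.7 + 38.01 = 76.71 m
P_hyd = ρgQH = 1000·9.81·0.209·76.71 = 157.3 kW
P_shaft = P_hyd/η = 157.3/0.76 = 207.0 kW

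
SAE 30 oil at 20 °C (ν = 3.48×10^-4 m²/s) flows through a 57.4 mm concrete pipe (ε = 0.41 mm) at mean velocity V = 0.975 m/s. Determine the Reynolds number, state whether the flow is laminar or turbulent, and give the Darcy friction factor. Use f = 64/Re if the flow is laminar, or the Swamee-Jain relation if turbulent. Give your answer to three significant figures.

Re ≈ 161; laminar; f = 64/Re ≈ 0.398

Re = VD/ν = 0.9750·0.0574/3.48×10^-4 = 161
Re < 2300 → laminar → f = 64/Re = 0.3980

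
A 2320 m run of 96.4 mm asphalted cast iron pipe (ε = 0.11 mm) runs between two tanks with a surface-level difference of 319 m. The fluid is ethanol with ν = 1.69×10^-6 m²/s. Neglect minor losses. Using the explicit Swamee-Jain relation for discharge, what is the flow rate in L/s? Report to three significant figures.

Swamee-Jain (Type II): Q = -0.965·√(gD⁵h_f/L)·ln[ε/(3.7D) + √(3.17ν²L/(gD³h_f))]
√(gD⁵h_f/L) = √(9.81·0.0964⁵·319/2320) = 0.003351
ε/(3.7D) = 3.08×10^-4; √(3.17ν²L/(gD³h_f)) = 8.66×10^-5
Q = -0.965·0.003351·ln(3.950×10^-4) = 0.02534 m³/s
Check: V = 3.47 m/s, Re = 1.98×10^5, f = 0.02174, h_f = 322 m ≈ 319 m ✓

Q ≈ 25.3 L/s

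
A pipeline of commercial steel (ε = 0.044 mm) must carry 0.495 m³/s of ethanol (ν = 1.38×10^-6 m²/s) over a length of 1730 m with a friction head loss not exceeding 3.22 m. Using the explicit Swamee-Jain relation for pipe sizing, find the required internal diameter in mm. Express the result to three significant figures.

D ≈ 688 mm

Swamee-Jain (Type III): D = 0.66·[ε^1.25·(LQ²/(gh_f))^4.75 + ν·Q^9.4·(L/(gh_f))^5.2]^0.04
LQ²/(gh_f) = 13.42; L/(gh_f) = 54.77
Term 1 = ε^1.25·(…)^4.75 = 0.815; Term 2 = ν·Q^9.4·(…)^5.2 = 2.04
D = 0.66·(0.815 + 2.04)^0.04 = 0.6883 m = 688 mm
Check: V = 1.33 m/s, Re = 6.64×10^5, f = 0.01353, h_f = 3.07 m ≈ 3.22 m ✓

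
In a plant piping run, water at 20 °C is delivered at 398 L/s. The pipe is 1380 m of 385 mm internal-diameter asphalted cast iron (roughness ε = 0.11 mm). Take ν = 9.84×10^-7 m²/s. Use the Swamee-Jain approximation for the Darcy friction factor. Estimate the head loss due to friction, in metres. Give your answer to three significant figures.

V = 4Q/(πD²) = 4·0.398/(π·0.385²) = 3.419 m/s
Re = VD/ν = 3.419·0.385/9.84×10^-7 = 1.34×10^6 → turbulent
ε/D = 0.11/385 = 2.86×10^-4
Swamee-Jain: f = 0.01545
h_f = f(L/D)V²/(2g) = 0.01545·(1380/0.385)·3.419²/(2·9.81) = 32.98 m

h_f ≈ 33.0 m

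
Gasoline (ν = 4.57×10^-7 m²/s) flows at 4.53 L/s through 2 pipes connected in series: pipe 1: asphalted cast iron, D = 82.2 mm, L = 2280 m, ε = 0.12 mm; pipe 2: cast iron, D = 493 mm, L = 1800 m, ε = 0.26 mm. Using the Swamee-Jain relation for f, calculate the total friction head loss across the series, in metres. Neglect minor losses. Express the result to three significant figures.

Pipe 1: V = 0.8536 m/s, Re = 1.54×10^5, ε/D = 0.00146, f = 0.02316, h_1 = f(L/D)V²/2g = 23.85 m
Pipe 2: V = 0.02373 m/s, Re = 2.56×10^4, ε/D = 5.27×10^-4, f = 0.02571, h_2 = f(L/D)V²/2g = 0.002694 m
Series → Q common, losses add: H = Σh = 23.86 m

H ≈ 23.9 m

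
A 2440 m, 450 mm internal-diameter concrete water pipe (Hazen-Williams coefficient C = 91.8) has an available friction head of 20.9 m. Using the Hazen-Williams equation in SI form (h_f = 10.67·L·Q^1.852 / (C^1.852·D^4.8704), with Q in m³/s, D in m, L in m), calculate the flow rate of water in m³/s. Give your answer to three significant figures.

Rearranging: Q = [h_f·C^1.852·D^4.8704 / (10.67·L)]^(1/1.852)
Q = [20.9·91.8^1.852·0.450^4.8704 / (10.67·2440)]^0.540 = 0.2396 m³/s

Q ≈ 0.240 m³/s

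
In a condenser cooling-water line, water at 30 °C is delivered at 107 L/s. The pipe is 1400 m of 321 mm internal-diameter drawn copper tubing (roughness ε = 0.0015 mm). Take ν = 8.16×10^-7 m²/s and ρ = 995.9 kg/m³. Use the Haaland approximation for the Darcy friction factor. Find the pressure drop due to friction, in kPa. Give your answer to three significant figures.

V = 4Q/(πD²) = 4·0.107/(π·0.321²) = 1.322 m/s
Re = VD/ν = 1.322·0.321/8.16×10^-7 = 5.20×10^5 → turbulent
ε/D = 0.0015/321 = 4.67×10^-6
Haaland: f = 0.01302
h_f = f(L/D)V²/(2g) = 0.01302·(1400/0.321)·1.322²/(2·9.81) = 5.061 m
Δp = ρg·h_f = 995.9·9.81·5.061 = 49.44 kPa

Δp ≈ 49.4 kPa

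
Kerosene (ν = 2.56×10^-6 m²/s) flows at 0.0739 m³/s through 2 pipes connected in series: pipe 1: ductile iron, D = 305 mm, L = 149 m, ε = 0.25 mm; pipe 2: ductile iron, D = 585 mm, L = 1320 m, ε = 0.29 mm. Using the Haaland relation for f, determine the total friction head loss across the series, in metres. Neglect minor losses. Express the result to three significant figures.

Pipe 1: V = 1.011 m/s, Re = 1.21×10^5, ε/D = 8.20×10^-4, f = 0.02095, h_1 = f(L/D)V²/2g = 0.5336 m
Pipe 2: V = 0.2749 m/s, Re = 6.28×10^4, ε/D = 4.96×10^-4, f = 0.02142, h_2 = f(L/D)V²/2g = 0.1862 m
Series → Q common, losses add: H = Σh = 0.7199 m

H ≈ 0.720 m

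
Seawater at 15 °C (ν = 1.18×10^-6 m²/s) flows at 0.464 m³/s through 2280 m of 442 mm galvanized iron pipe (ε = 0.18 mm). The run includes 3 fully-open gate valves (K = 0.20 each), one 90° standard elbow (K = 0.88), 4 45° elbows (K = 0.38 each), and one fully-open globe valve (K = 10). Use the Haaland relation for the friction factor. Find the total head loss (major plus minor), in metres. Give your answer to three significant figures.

V = 4Q/(πD²) = 3.024 m/s; V²/2g = 0.4661 m
Re = 1.13×10^6, ε/D = 4.07×10^-4 → f = 0.01644 (Haaland)
Major: h_f = f(L/D)·V²/2g = 0.01644·5158·0.4661 = 39.53 m
Minor: ΣK = 13.0; h_m = ΣK·V²/2g = 6.059 m
Total H_L = 39.53 + 6.059 = 45.59 m

H_L ≈ 45.6 m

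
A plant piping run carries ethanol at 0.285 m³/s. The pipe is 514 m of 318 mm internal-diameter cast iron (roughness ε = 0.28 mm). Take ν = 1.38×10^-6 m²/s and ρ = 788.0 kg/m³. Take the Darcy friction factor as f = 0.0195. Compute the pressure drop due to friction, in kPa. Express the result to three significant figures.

V = 4Q/(πD²) = 4·0.285/(π·0.318²) = 3.588 m/s
h_f = f(L/D)V²/(2g) = 0.01950·(514/0.318)·3.588²/(2·9.81) = 20.69 m
Δp = ρg·h_f = 788.0·9.81·20.69 = 159.9 kPa

Δp ≈ 160 kPa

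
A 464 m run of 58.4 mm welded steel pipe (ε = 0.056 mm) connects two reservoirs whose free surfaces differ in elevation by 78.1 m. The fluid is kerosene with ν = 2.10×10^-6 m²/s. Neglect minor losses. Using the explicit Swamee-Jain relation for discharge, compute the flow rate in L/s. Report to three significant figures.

Q ≈ 7.84 L/s

Swamee-Jain (Type II): Q = -0.965·√(gD⁵h_f/L)·ln[ε/(3.7D) + √(3.17ν²L/(gD³h_f))]
√(gD⁵h_f/L) = √(9.81·0.0584⁵·78.1/464) = 0.001059
ε/(3.7D) = 2.59×10^-4; √(3.17ν²L/(gD³h_f)) = 2.06×10^-4
Q = -0.965·0.001059·ln(4.653×10^-4) = 0.007842 m³/s
Check: V = 2.93 m/s, Re = 8.14×10^4, f = 0.02267, h_f = 78.7 m ≈ 78.1 m ✓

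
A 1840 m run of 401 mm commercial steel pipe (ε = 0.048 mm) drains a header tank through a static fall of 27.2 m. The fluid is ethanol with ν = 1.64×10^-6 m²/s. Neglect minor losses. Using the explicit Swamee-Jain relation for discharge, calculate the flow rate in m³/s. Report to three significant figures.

Q ≈ 0.362 m³/s

Swamee-Jain (Type II): Q = -0.965·√(gD⁵h_f/L)·ln[ε/(3.7D) + √(3.17ν²L/(gD³h_f))]
√(gD⁵h_f/L) = √(9.81·0.401⁵·27.2/1840) = 0.03878
ε/(3.7D) = 3.24×10^-5; √(3.17ν²L/(gD³h_f)) = 3.02×10^-5
Q = -0.965·0.03878·ln(6.255×10^-5) = 0.3622 m³/s
Check: V = 2.87 m/s, Re = 7.01×10^5, f = 0.01421, h_f = 27.3 m ≈ 27.2 m ✓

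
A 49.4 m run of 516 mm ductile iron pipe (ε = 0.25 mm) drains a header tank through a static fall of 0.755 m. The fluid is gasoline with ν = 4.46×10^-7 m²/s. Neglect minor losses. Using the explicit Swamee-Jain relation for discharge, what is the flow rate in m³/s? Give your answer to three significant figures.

Q ≈ 0.636 m³/s

Swamee-Jain (Type II): Q = -0.965·√(gD⁵h_f/L)·ln[ε/(3.7D) + √(3.17ν²L/(gD³h_f))]
√(gD⁵h_f/L) = √(9.81·0.516⁵·0.755/49.4) = 0.07406
ε/(3.7D) = 1.31×10^-4; √(3.17ν²L/(gD³h_f)) = 5.53×10^-6
Q = -0.965·0.07406·ln(1.365×10^-4) = 0.6360 m³/s
Check: V = 3.04 m/s, Re = 3.52×10^6, f = 0.01679, h_f = 0.758 m ≈ 0.755 m ✓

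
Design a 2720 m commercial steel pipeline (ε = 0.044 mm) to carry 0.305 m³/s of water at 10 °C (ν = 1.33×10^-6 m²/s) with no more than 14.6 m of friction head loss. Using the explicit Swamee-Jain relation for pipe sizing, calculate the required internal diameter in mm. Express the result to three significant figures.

Swamee-Jain (Type III): D = 0.66·[ε^1.25·(LQ²/(gh_f))^4.75 + ν·Q^9.4·(L/(gh_f))^5.2]^0.04
LQ²/(gh_f) = 1.767; L/(gh_f) = 18.99
Term 1 = ε^1.25·(…)^4.75 = 5.35×10^-5; Term 2 = ν·Q^9.4·(…)^5.2 = 8.41×10^-5
D = 0.66·(5.35×10^-5 + 8.41×10^-5)^0.04 = 0.4625 m = 462 mm
Check: V = 1.82 m/s, Re = 6.31×10^5, f = 0.01404, h_f = 13.9 m ≈ 14.6 m ✓

D ≈ 462 mm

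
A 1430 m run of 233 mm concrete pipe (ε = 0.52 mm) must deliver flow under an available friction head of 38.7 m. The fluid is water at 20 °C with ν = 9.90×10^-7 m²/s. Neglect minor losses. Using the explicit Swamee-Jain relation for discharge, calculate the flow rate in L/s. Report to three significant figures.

Swamee-Jain (Type II): Q = -0.965·√(gD⁵h_f/L)·ln[ε/(3.7D) + √(3.17ν²L/(gD³h_f))]
√(gD⁵h_f/L) = √(9.81·0.233⁵·38.7/1430) = 0.01350
ε/(3.7D) = 6.03×10^-4; √(3.17ν²L/(gD³h_f)) = 3.04×10^-5
Q = -0.965·0.01350·ln(6.336×10^-4) = 0.09595 m³/s
Check: V = 2.25 m/s, Re = 5.30×10^5, f = 0.02455, h_f = 38.9 m ≈ 38.7 m ✓

Q ≈ 96.0 L/s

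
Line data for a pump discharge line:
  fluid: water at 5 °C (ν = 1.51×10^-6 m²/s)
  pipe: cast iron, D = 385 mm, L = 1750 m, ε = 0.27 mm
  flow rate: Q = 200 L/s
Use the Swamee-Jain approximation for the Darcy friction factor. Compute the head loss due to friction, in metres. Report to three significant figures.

h_f ≈ 13.0 m

V = 4Q/(πD²) = 4·0.200/(π·0.385²) = 1.718 m/s
Re = VD/ν = 1.718·0.385/1.51×10^-6 = 4.38×10^5 → turbulent
ε/D = 0.27/385 = 7.01×10^-4
Swamee-Jain: f = 0.01903
h_f = f(L/D)V²/(2g) = 0.01903·(1750/0.385)·1.718²/(2·9.81) = 13.01 m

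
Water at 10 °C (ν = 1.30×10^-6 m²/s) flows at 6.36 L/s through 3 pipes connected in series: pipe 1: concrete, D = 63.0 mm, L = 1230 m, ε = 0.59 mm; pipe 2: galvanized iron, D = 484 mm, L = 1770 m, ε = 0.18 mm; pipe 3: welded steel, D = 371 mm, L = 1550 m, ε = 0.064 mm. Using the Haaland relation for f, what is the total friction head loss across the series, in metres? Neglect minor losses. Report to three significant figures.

H ≈ 156 m

Pipe 1: V = 2.040 m/s, Re = 9.89×10^4, ε/D = 0.00937, f = 0.03774, h_1 = f(L/D)V²/2g = 156.3 m
Pipe 2: V = 0.03457 m/s, Re = 1.29×10^4, ε/D = 3.72×10^-4, f = 0.02936, h_2 = f(L/D)V²/2g = 0.006540 m
Pipe 3: V = 0.05883 m/s, Re = 1.68×10^4, ε/D = 1.73×10^-4, f = 0.02718, h_3 = f(L/D)V²/2g = 0.02003 m
Series → Q common, losses add: H = Σh = 156.3 m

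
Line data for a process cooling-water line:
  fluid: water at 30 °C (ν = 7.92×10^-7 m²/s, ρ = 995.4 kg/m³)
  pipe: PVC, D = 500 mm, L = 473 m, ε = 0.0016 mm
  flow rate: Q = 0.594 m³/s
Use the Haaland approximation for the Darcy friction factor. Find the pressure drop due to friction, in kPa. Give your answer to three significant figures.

V = 4Q/(πD²) = 4·0.594/(π·0.500²) = 3.025 m/s
Re = VD/ν = 3.025·0.500/7.92×10^-7 = 1.91×10^6 → turbulent
ε/D = 0.0016/500 = 3.20×10^-6
Haaland: f = 0.01051
h_f = f(L/D)V²/(2g) = 0.01051·(473/0.500)·3.025²/(2·9.81) = 4.636 m
Δp = ρg·h_f = 995.4·9.81·4.636 = 45.27 kPa

Δp ≈ 45.3 kPa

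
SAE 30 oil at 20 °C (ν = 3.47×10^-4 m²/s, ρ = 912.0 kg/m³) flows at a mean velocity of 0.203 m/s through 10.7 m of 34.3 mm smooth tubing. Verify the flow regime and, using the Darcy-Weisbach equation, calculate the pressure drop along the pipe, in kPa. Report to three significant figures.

Re = VD/ν = 0.203·0.03430/3.47×10^-4 = 20.1 → laminar (Re < 2300)
f = 64/Re = 3.189
h_f = f(L/D)V²/(2g) = 3.189·(10.7/0.03430)·0.203²/(2·9.81) = 2.090 m
Δp = ρg·h_f = 912.0·9.81·2.090 = 18.70 kPa

Δp ≈ 18.7 kPa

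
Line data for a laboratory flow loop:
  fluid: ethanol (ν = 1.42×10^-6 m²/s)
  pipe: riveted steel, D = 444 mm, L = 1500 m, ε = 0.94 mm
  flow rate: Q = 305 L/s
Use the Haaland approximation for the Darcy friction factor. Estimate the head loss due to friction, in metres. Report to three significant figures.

h_f ≈ 16.1 m

V = 4Q/(πD²) = 4·0.305/(π·0.444²) = 1.970 m/s
Re = VD/ν = 1.970·0.444/1.42×10^-6 = 6.16×10^5 → turbulent
ε/D = 0.94/444 = 0.00212
Haaland: f = 0.02408
h_f = f(L/D)V²/(2g) = 0.02408·(1500/0.444)·1.970²/(2·9.81) = 16.09 m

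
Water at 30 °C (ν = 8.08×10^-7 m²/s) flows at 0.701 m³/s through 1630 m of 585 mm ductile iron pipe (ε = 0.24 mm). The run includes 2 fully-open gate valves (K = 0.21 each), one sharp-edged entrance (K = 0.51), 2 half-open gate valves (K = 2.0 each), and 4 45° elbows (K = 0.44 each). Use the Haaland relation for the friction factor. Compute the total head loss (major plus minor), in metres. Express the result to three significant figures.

H_L ≈ 18.1 m

V = 4Q/(πD²) = 2.608 m/s; V²/2g = 0.3467 m
Re = 1.89×10^6, ε/D = 4.10×10^-4 → f = 0.01629 (Haaland)
Major: h_f = f(L/D)·V²/2g = 0.01629·2786·0.3467 = 15.73 m
Minor: ΣK = 6.69; h_m = ΣK·V²/2g = 2.319 m
Total H_L = 15.73 + 2.319 = 18.05 m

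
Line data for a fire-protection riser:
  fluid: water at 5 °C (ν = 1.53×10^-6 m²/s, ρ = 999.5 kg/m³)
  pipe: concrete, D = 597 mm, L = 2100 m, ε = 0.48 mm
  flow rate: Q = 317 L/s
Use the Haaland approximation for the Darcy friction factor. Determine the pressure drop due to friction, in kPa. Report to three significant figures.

V = 4Q/(πD²) = 4·0.317/(π·0.597²) = 1.132 m/s
Re = VD/ν = 1.132·0.597/1.53×10^-6 = 4.42×10^5 → turbulent
ε/D = 0.48/597 = 8.04×10^-4
Haaland: f = 0.01935
h_f = f(L/D)V²/(2g) = 0.01935·(2100/0.597)·1.132²/(2·9.81) = 4.450 m
Δp = ρg·h_f = 999.5·9.81·4.450 = 43.63 kPa

Δp ≈ 43.6 kPa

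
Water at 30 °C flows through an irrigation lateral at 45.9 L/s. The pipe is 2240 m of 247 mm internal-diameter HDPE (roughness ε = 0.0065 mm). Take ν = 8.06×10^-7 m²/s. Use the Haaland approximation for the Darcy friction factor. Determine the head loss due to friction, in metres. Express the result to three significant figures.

V = 4Q/(πD²) = 4·0.0459/(π·0.247²) = 0.9579 m/s
Re = VD/ν = 0.9579·0.247/8.06×10^-7 = 2.94×10^5 → turbulent
ε/D = 0.0065/247 = 2.63×10^-5
Haaland: f = 0.01462
h_f = f(L/D)V²/(2g) = 0.01462·(2240/0.247)·0.9579²/(2·9.81) = 6.201 m

h_f ≈ 6.20 m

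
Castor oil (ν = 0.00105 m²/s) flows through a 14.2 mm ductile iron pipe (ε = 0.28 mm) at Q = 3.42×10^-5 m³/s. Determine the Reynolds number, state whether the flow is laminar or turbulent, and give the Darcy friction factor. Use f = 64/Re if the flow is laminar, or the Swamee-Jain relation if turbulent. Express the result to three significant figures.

Re ≈ 2.92; laminar; f = 64/Re ≈ 21.9

V = 4Q/(πD²) = 0.2160 m/s
Re = VD/ν = 0.2160·0.0142/0.00105 = 2.92
Re < 2300 → laminar → f = 64/Re = 21.91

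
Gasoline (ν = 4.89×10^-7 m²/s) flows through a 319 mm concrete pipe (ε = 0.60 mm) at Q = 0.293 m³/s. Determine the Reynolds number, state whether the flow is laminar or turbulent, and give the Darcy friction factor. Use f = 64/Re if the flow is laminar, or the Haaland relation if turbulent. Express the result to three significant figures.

Re ≈ 2.39×10^6; turbulent; f ≈ 0.0232

V = 4Q/(πD²) = 3.666 m/s
Re = VD/ν = 3.666·0.319/4.89×10^-7 = 2.39×10^6
Re > 4000 → turbulent; ε/D = 0.00188
Haaland: f = 0.02316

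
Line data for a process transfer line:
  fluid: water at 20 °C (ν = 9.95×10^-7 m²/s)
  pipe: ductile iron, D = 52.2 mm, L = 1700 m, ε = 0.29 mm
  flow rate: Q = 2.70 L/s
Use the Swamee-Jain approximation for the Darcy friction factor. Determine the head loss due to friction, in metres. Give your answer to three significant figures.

V = 4Q/(πD²) = 4·0.00270/(π·0.0522²) = 1.262 m/s
Re = VD/ν = 1.262·0.0522/9.95×10^-7 = 6.62×10^4 → turbulent
ε/D = 0.29/52.2 = 0.00556
Swamee-Jain: f = 0.03298
h_f = f(L/D)V²/(2g) = 0.03298·(1700/0.0522)·1.262²/(2·9.81) = 87.13 m

h_f ≈ 87.1 m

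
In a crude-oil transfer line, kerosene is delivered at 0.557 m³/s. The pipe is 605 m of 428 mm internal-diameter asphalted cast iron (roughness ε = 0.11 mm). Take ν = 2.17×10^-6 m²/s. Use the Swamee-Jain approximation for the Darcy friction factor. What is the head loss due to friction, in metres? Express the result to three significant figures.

V = 4Q/(πD²) = 4·0.557/(π·0.428²) = 3.871 m/s
Re = VD/ν = 3.871·0.428/2.17×10^-6 = 7.64×10^5 → turbulent
ε/D = 0.11/428 = 2.57×10^-4
Swamee-Jain: f = 0.01558
h_f = f(L/D)V²/(2g) = 0.01558·(605/0.428)·3.871²/(2·9.81) = 16.82 m

h_f ≈ 16.8 m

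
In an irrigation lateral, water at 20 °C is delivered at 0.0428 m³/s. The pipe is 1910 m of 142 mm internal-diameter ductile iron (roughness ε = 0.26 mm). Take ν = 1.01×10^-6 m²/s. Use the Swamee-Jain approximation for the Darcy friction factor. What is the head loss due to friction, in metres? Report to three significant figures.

V = 4Q/(πD²) = 4·0.0428/(π·0.142²) = 2.703 m/s
Re = VD/ν = 2.703·0.142/1.01×10^-6 = 3.80×10^5 → turbulent
ε/D = 0.26/142 = 0.00183
Swamee-Jain: f = 0.02352
h_f = f(L/D)V²/(2g) = 0.02352·(1910/0.142)·2.703²/(2·9.81) = 117.8 m

h_f ≈ 118 m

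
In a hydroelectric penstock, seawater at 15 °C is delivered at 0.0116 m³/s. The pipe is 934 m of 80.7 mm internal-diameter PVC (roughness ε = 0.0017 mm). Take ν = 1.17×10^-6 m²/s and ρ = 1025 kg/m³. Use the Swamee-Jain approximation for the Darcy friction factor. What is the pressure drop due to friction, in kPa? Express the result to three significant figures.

Δp ≈ 502 kPa

V = 4Q/(πD²) = 4·0.0116/(π·0.0807²) = 2.268 m/s
Re = VD/ν = 2.268·0.0807/1.17×10^-6 = 1.56×10^5 → turbulent
ε/D = 0.0017/80.7 = 2.11×10^-5
Swamee-Jain: f = 0.01647
h_f = f(L/D)V²/(2g) = 0.01647·(934/0.0807)·2.268²/(2·9.81) = 49.97 m
Δp = ρg·h_f = 1025·9.81·49.97 = 502.5 kPa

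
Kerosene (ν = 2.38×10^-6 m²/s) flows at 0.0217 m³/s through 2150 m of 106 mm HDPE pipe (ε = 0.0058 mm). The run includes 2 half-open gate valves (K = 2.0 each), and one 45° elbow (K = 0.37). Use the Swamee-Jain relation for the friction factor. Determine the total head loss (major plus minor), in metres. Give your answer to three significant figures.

V = 4Q/(πD²) = 2.459 m/s; V²/2g = 0.3082 m
Re = 1.10×10^5, ε/D = 5.47×10^-5 → f = 0.01787 (Swamee-Jain)
Major: h_f = f(L/D)·V²/2g = 0.01787·20283·0.3082 = 111.7 m
Minor: ΣK = 4.37; h_m = ΣK·V²/2g = 1.347 m
Total H_L = 111.7 + 1.347 = 113.1 m

H_L ≈ 113 m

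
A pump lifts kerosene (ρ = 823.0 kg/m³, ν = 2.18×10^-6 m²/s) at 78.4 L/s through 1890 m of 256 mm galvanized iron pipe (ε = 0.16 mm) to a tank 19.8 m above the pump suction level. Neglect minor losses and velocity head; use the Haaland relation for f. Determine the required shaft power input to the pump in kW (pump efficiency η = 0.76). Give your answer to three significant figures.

P_shaft ≈ 30.6 kW

V = 4Q/(πD²) = 1.523 m/s; Re = 1.79×10^5; ε/D = 6.25×10^-4; f = 0.01944
h_f = f(L/D)V²/2g = 16.97 m
Total head H = z + h_f = 19.8 + 16.97 = 36.77 m
P_hyd = ρgQH = 823.0·9.81·0.0784·36.77 = 23.27 kW
P_shaft = P_hyd/η = 23.27/0.76 = 30.62 kW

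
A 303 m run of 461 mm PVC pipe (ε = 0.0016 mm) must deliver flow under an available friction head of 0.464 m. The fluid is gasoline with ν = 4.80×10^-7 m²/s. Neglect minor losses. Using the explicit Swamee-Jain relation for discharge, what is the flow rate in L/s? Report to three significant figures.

Q ≈ 182 L/s

Swamee-Jain (Type II): Q = -0.965·√(gD⁵h_f/L)·ln[ε/(3.7D) + √(3.17ν²L/(gD³h_f))]
√(gD⁵h_f/L) = √(9.81·0.461⁵·0.464/303) = 0.01769
ε/(3.7D) = 9.38×10^-7; √(3.17ν²L/(gD³h_f)) = 2.23×10^-5
Q = -0.965·0.01769·ln(2.321×10^-5) = 0.1821 m³/s
Check: V = 1.09 m/s, Re = 1.05×10^6, f = 0.01161, h_f = 0.463 m ≈ 0.464 m ✓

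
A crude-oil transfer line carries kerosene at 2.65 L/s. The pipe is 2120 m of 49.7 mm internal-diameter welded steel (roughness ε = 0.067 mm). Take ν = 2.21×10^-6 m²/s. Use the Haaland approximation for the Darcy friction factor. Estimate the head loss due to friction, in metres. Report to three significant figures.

h_f ≈ 107 m

V = 4Q/(πD²) = 4·0.00265/(π·0.0497²) = 1.366 m/s
Re = VD/ν = 1.366·0.0497/2.21×10^-6 = 3.07×10^4 → turbulent
ε/D = 0.067/49.7 = 0.00135
Haaland: f = 0.02633
h_f = f(L/D)V²/(2g) = 0.02633·(2120/0.0497)·1.366²/(2·9.81) = 106.8 m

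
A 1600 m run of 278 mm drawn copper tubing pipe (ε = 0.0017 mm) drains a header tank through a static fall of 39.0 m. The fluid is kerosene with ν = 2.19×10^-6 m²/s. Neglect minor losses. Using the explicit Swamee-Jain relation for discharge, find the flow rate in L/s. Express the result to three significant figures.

Swamee-Jain (Type II): Q = -0.965·√(gD⁵h_f/L)·ln[ε/(3.7D) + √(3.17ν²L/(gD³h_f))]
√(gD⁵h_f/L) = √(9.81·0.278⁵·39.0/1600) = 0.01993
ε/(3.7D) = 1.65×10^-6; √(3.17ν²L/(gD³h_f)) = 5.44×10^-5
Q = -0.965·0.01993·ln(5.605×10^-5) = 0.1882 m³/s
Check: V = 3.10 m/s, Re = 3.94×10^5, f = 0.01375, h_f = 38.8 m ≈ 39.0 m ✓

Q ≈ 188 L/s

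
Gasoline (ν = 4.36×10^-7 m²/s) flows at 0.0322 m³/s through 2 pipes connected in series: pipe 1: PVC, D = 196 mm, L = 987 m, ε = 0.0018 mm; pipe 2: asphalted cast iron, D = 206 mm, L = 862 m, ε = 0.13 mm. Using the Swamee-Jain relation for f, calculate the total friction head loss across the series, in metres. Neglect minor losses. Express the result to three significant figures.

H ≈ 7.60 m

Pipe 1: V = 1.067 m/s, Re = 4.80×10^5, ε/D = 9.18×10^-6, f = 0.01333, h_1 = f(L/D)V²/2g = 3.897 m
Pipe 2: V = 0.9661 m/s, Re = 4.56×10^5, ε/D = 6.31×10^-4, f = 0.01862, h_2 = f(L/D)V²/2g = 3.707 m
Series → Q common, losses add: H = Σh = 7.605 m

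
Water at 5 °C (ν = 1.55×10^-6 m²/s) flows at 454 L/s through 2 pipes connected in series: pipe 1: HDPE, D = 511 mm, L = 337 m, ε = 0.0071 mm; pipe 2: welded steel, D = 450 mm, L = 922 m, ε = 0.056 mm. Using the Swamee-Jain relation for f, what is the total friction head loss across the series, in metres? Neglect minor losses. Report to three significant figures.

H ≈ 14.0 m

Pipe 1: V = 2.214 m/s, Re = 7.30×10^5, ε/D = 1.39×10^-5, f = 0.01253, h_1 = f(L/D)V²/2g = 2.064 m
Pipe 2: V = 2.855 m/s, Re = 8.29×10^5, ε/D = 1.24×10^-4, f = 0.01406, h_2 = f(L/D)V²/2g = 11.96 m
Series → Q common, losses add: H = Σh = 14.03 m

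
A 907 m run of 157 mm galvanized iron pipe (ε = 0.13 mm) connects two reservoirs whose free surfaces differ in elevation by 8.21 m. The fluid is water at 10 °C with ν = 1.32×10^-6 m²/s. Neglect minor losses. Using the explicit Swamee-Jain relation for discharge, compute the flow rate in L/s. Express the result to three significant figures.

Swamee-Jain (Type II): Q = -0.965·√(gD⁵h_f/L)·ln[ε/(3.7D) + √(3.17ν²L/(gD³h_f))]
√(gD⁵h_f/L) = √(9.81·0.157⁵·8.21/907) = 0.002910
ε/(3.7D) = 2.24×10^-4; √(3.17ν²L/(gD³h_f)) = 1.27×10^-4
Q = -0.965·0.002910·ln(3.506×10^-4) = 0.02234 m³/s
Check: V = 1.15 m/s, Re = 1.37×10^5, f = 0.02108, h_f = 8.27 m ≈ 8.21 m ✓

Q ≈ 22.3 L/s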